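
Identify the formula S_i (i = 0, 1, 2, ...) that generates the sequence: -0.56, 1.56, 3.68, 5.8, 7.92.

Check differences: 1.56 - -0.56 = 2.12
3.68 - 1.56 = 2.12
Common difference d = 2.12.
First term a = -0.56.
Formula: S_i = -0.56 + 2.12*i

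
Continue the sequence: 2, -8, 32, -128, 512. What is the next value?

Ratios: -8 / 2 = -4.0
This is a geometric sequence with common ratio r = -4.
Next term = 512 * -4 = -2048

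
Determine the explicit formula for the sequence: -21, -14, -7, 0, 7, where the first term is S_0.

Check differences: -14 - -21 = 7
-7 - -14 = 7
Common difference d = 7.
First term a = -21.
Formula: S_i = -21 + 7*i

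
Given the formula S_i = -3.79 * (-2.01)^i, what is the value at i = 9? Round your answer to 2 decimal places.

S_9 = -3.79 * (-2.01)^9 ≈ -3.79 * -535.5062 ≈ 2029.57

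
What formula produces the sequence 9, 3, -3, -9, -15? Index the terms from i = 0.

Check differences: 3 - 9 = -6
-3 - 3 = -6
Common difference d = -6.
First term a = 9.
Formula: S_i = 9 - 6*i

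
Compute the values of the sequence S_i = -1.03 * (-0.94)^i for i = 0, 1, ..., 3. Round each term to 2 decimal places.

This is a geometric sequence.
i=0: S_0 = -1.03 * (-0.94)^0 = -1.03
i=1: S_1 = -1.03 * (-0.94)^1 ≈ 0.97
i=2: S_2 = -1.03 * (-0.94)^2 ≈ -0.91
i=3: S_3 = -1.03 * (-0.94)^3 ≈ 0.86
The first 4 terms are: [-1.03, 0.97, -0.91, 0.86]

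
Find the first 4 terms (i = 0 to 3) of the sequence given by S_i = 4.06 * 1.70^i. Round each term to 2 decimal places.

This is a geometric sequence.
i=0: S_0 = 4.06 * 1.7^0 = 4.06
i=1: S_1 = 4.06 * 1.7^1 ≈ 6.9
i=2: S_2 = 4.06 * 1.7^2 ≈ 11.73
i=3: S_3 = 4.06 * 1.7^3 ≈ 19.95
The first 4 terms are: [4.06, 6.9, 11.73, 19.95]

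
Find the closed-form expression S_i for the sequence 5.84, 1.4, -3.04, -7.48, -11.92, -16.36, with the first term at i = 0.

Check differences: 1.4 - 5.84 = -4.44
-3.04 - 1.4 = -4.44
Common difference d = -4.44.
First term a = 5.84.
Formula: S_i = 5.84 - 4.44*i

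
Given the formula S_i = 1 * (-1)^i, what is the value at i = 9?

S_9 = 1 * (-1)^9 = 1 * -1 = -1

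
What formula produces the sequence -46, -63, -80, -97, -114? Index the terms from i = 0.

Check differences: -63 - -46 = -17
-80 - -63 = -17
Common difference d = -17.
First term a = -46.
Formula: S_i = -46 - 17*i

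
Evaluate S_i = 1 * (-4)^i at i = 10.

S_10 = 1 * (-4)^10 = 1 * 1048576 = 1048576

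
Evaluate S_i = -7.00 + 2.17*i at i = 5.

S_5 = -7.0 + 2.17*5 = -7.0 + 10.85 = 3.85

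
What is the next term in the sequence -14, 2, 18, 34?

Differences: 2 - -14 = 16
This is an arithmetic sequence with common difference d = 16.
Next term = 34 + 16 = 50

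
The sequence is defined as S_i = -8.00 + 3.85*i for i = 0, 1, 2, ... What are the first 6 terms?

This is an arithmetic sequence.
i=0: S_0 = -8.0 + 3.85*0 = -8.0
i=1: S_1 = -8.0 + 3.85*1 = -4.15
i=2: S_2 = -8.0 + 3.85*2 = -0.3
i=3: S_3 = -8.0 + 3.85*3 = 3.55
i=4: S_4 = -8.0 + 3.85*4 = 7.4
i=5: S_5 = -8.0 + 3.85*5 = 11.25
The first 6 terms are: [-8.0, -4.15, -0.3, 3.55, 7.4, 11.25]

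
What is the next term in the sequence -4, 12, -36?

Ratios: 12 / -4 = -3.0
This is a geometric sequence with common ratio r = -3.
Next term = -36 * -3 = 108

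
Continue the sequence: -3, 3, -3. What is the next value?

Ratios: 3 / -3 = -1.0
This is a geometric sequence with common ratio r = -1.
Next term = -3 * -1 = 3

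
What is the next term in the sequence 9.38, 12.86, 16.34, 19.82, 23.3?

Differences: 12.86 - 9.38 = 3.48
This is an arithmetic sequence with common difference d = 3.48.
Next term = 23.3 + 3.48 = 26.78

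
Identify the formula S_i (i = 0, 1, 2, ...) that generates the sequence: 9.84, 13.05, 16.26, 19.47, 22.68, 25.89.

Check differences: 13.05 - 9.84 = 3.21
16.26 - 13.05 = 3.21
Common difference d = 3.21.
First term a = 9.84.
Formula: S_i = 9.84 + 3.21*i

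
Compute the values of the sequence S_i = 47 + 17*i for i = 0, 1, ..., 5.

This is an arithmetic sequence.
i=0: S_0 = 47 + 17*0 = 47
i=1: S_1 = 47 + 17*1 = 64
i=2: S_2 = 47 + 17*2 = 81
i=3: S_3 = 47 + 17*3 = 98
i=4: S_4 = 47 + 17*4 = 115
i=5: S_5 = 47 + 17*5 = 132
The first 6 terms are: [47, 64, 81, 98, 115, 132]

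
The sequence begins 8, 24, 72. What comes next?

Ratios: 24 / 8 = 3.0
This is a geometric sequence with common ratio r = 3.
Next term = 72 * 3 = 216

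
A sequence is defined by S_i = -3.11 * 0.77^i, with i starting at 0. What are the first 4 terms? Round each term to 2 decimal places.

This is a geometric sequence.
i=0: S_0 = -3.11 * 0.77^0 = -3.11
i=1: S_1 = -3.11 * 0.77^1 ≈ -2.39
i=2: S_2 = -3.11 * 0.77^2 ≈ -1.84
i=3: S_3 = -3.11 * 0.77^3 ≈ -1.42
The first 4 terms are: [-3.11, -2.39, -1.84, -1.42]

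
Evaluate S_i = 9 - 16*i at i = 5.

S_5 = 9 + -16*5 = 9 + -80 = -71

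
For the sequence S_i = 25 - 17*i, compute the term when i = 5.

S_5 = 25 + -17*5 = 25 + -85 = -60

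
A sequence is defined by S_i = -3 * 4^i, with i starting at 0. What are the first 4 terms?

This is a geometric sequence.
i=0: S_0 = -3 * 4^0 = -3
i=1: S_1 = -3 * 4^1 = -12
i=2: S_2 = -3 * 4^2 = -48
i=3: S_3 = -3 * 4^3 = -192
The first 4 terms are: [-3, -12, -48, -192]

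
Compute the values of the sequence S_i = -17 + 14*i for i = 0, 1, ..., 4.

This is an arithmetic sequence.
i=0: S_0 = -17 + 14*0 = -17
i=1: S_1 = -17 + 14*1 = -3
i=2: S_2 = -17 + 14*2 = 11
i=3: S_3 = -17 + 14*3 = 25
i=4: S_4 = -17 + 14*4 = 39
The first 5 terms are: [-17, -3, 11, 25, 39]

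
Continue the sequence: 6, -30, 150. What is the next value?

Ratios: -30 / 6 = -5.0
This is a geometric sequence with common ratio r = -5.
Next term = 150 * -5 = -750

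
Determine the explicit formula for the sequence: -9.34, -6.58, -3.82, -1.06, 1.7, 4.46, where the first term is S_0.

Check differences: -6.58 - -9.34 = 2.76
-3.82 - -6.58 = 2.76
Common difference d = 2.76.
First term a = -9.34.
Formula: S_i = -9.34 + 2.76*i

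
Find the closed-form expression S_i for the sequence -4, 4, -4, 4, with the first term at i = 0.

Check ratios: 4 / -4 = -1.0
Common ratio r = -1.
First term a = -4.
Formula: S_i = -4 * (-1)^i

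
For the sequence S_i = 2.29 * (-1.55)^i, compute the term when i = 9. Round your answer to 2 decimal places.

S_9 = 2.29 * (-1.55)^9 ≈ 2.29 * -51.6399 ≈ -118.26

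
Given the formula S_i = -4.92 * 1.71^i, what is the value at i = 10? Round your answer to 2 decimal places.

S_10 = -4.92 * 1.71^10 ≈ -4.92 * 213.7771 ≈ -1051.78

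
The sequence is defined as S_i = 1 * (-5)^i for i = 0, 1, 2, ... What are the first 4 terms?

This is a geometric sequence.
i=0: S_0 = 1 * (-5)^0 = 1
i=1: S_1 = 1 * (-5)^1 = -5
i=2: S_2 = 1 * (-5)^2 = 25
i=3: S_3 = 1 * (-5)^3 = -125
The first 4 terms are: [1, -5, 25, -125]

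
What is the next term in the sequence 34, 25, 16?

Differences: 25 - 34 = -9
This is an arithmetic sequence with common difference d = -9.
Next term = 16 + -9 = 7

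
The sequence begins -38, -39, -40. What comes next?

Differences: -39 - -38 = -1
This is an arithmetic sequence with common difference d = -1.
Next term = -40 + -1 = -41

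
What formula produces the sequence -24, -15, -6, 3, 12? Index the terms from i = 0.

Check differences: -15 - -24 = 9
-6 - -15 = 9
Common difference d = 9.
First term a = -24.
Formula: S_i = -24 + 9*i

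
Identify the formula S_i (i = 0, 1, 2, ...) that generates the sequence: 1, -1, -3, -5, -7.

Check differences: -1 - 1 = -2
-3 - -1 = -2
Common difference d = -2.
First term a = 1.
Formula: S_i = 1 - 2*i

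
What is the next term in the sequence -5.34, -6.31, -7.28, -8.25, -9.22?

Differences: -6.31 - -5.34 = -0.97
This is an arithmetic sequence with common difference d = -0.97.
Next term = -9.22 + -0.97 = -10.19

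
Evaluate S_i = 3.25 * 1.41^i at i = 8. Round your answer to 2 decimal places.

S_8 = 3.25 * 1.41^8 ≈ 3.25 * 15.6226 ≈ 50.77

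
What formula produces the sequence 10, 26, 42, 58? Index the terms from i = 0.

Check differences: 26 - 10 = 16
42 - 26 = 16
Common difference d = 16.
First term a = 10.
Formula: S_i = 10 + 16*i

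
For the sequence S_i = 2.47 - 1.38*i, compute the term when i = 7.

S_7 = 2.47 + -1.38*7 = 2.47 + -9.66 = -7.19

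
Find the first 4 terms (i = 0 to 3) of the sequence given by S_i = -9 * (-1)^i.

This is a geometric sequence.
i=0: S_0 = -9 * (-1)^0 = -9
i=1: S_1 = -9 * (-1)^1 = 9
i=2: S_2 = -9 * (-1)^2 = -9
i=3: S_3 = -9 * (-1)^3 = 9
The first 4 terms are: [-9, 9, -9, 9]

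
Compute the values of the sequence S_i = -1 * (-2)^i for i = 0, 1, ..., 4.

This is a geometric sequence.
i=0: S_0 = -1 * (-2)^0 = -1
i=1: S_1 = -1 * (-2)^1 = 2
i=2: S_2 = -1 * (-2)^2 = -4
i=3: S_3 = -1 * (-2)^3 = 8
i=4: S_4 = -1 * (-2)^4 = -16
The first 5 terms are: [-1, 2, -4, 8, -16]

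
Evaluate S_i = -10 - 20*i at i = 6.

S_6 = -10 + -20*6 = -10 + -120 = -130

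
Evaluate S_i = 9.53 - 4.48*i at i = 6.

S_6 = 9.53 + -4.48*6 = 9.53 + -26.88 = -17.35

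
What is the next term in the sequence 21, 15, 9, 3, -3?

Differences: 15 - 21 = -6
This is an arithmetic sequence with common difference d = -6.
Next term = -3 + -6 = -9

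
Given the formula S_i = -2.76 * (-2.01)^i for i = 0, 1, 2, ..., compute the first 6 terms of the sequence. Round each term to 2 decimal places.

This is a geometric sequence.
i=0: S_0 = -2.76 * (-2.01)^0 = -2.76
i=1: S_1 = -2.76 * (-2.01)^1 ≈ 5.55
i=2: S_2 = -2.76 * (-2.01)^2 ≈ -11.15
i=3: S_3 = -2.76 * (-2.01)^3 ≈ 22.41
i=4: S_4 = -2.76 * (-2.01)^4 ≈ -45.05
i=5: S_5 = -2.76 * (-2.01)^5 ≈ 90.55
The first 6 terms are: [-2.76, 5.55, -11.15, 22.41, -45.05, 90.55]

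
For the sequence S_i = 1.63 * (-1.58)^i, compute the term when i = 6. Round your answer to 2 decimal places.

S_6 = 1.63 * (-1.58)^6 ≈ 1.63 * 15.5576 ≈ 25.36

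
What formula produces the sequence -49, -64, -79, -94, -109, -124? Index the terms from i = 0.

Check differences: -64 - -49 = -15
-79 - -64 = -15
Common difference d = -15.
First term a = -49.
Formula: S_i = -49 - 15*i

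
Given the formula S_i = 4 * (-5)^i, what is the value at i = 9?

S_9 = 4 * (-5)^9 = 4 * -1953125 = -7812500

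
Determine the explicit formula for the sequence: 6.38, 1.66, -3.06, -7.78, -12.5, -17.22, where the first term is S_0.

Check differences: 1.66 - 6.38 = -4.72
-3.06 - 1.66 = -4.72
Common difference d = -4.72.
First term a = 6.38.
Formula: S_i = 6.38 - 4.72*i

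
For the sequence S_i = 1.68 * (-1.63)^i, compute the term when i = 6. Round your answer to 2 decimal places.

S_6 = 1.68 * (-1.63)^6 ≈ 1.68 * 18.7554 ≈ 31.51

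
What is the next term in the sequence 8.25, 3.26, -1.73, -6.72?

Differences: 3.26 - 8.25 = -4.99
This is an arithmetic sequence with common difference d = -4.99.
Next term = -6.72 + -4.99 = -11.71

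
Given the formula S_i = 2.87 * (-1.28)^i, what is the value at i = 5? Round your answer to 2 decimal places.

S_5 = 2.87 * (-1.28)^5 ≈ 2.87 * -3.436 ≈ -9.86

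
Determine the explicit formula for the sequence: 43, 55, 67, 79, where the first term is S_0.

Check differences: 55 - 43 = 12
67 - 55 = 12
Common difference d = 12.
First term a = 43.
Formula: S_i = 43 + 12*i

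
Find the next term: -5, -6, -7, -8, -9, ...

Differences: -6 - -5 = -1
This is an arithmetic sequence with common difference d = -1.
Next term = -9 + -1 = -10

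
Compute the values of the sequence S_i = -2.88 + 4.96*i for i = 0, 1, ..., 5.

This is an arithmetic sequence.
i=0: S_0 = -2.88 + 4.96*0 = -2.88
i=1: S_1 = -2.88 + 4.96*1 = 2.08
i=2: S_2 = -2.88 + 4.96*2 = 7.04
i=3: S_3 = -2.88 + 4.96*3 = 12.0
i=4: S_4 = -2.88 + 4.96*4 = 16.96
i=5: S_5 = -2.88 + 4.96*5 = 21.92
The first 6 terms are: [-2.88, 2.08, 7.04, 12.0, 16.96, 21.92]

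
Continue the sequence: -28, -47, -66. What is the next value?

Differences: -47 - -28 = -19
This is an arithmetic sequence with common difference d = -19.
Next term = -66 + -19 = -85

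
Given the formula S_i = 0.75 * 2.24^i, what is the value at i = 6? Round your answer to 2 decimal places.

S_6 = 0.75 * 2.24^6 ≈ 0.75 * 126.3247 ≈ 94.74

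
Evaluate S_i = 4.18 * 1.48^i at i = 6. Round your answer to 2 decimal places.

S_6 = 4.18 * 1.48^6 ≈ 4.18 * 10.5092 ≈ 43.93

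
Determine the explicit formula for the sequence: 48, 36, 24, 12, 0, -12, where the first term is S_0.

Check differences: 36 - 48 = -12
24 - 36 = -12
Common difference d = -12.
First term a = 48.
Formula: S_i = 48 - 12*i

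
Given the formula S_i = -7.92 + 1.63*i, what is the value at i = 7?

S_7 = -7.92 + 1.63*7 = -7.92 + 11.41 = 3.49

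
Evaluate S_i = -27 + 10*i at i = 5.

S_5 = -27 + 10*5 = -27 + 50 = 23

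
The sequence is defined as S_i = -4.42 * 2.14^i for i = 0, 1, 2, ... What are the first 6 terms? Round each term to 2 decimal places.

This is a geometric sequence.
i=0: S_0 = -4.42 * 2.14^0 = -4.42
i=1: S_1 = -4.42 * 2.14^1 ≈ -9.46
i=2: S_2 = -4.42 * 2.14^2 ≈ -20.24
i=3: S_3 = -4.42 * 2.14^3 ≈ -43.32
i=4: S_4 = -4.42 * 2.14^4 ≈ -92.7
i=5: S_5 = -4.42 * 2.14^5 ≈ -198.38
The first 6 terms are: [-4.42, -9.46, -20.24, -43.32, -92.7, -198.38]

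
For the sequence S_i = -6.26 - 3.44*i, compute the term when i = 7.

S_7 = -6.26 + -3.44*7 = -6.26 + -24.08 = -30.34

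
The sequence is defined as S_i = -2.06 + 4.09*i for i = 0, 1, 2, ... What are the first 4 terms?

This is an arithmetic sequence.
i=0: S_0 = -2.06 + 4.09*0 = -2.06
i=1: S_1 = -2.06 + 4.09*1 = 2.03
i=2: S_2 = -2.06 + 4.09*2 = 6.12
i=3: S_3 = -2.06 + 4.09*3 = 10.21
The first 4 terms are: [-2.06, 2.03, 6.12, 10.21]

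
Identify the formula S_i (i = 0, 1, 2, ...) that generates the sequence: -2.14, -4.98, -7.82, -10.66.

Check differences: -4.98 - -2.14 = -2.84
-7.82 - -4.98 = -2.84
Common difference d = -2.84.
First term a = -2.14.
Formula: S_i = -2.14 - 2.84*i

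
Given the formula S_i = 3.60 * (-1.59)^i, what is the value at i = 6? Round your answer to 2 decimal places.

S_6 = 3.6 * (-1.59)^6 ≈ 3.6 * 16.1578 ≈ 58.17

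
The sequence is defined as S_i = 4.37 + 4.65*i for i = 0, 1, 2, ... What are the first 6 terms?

This is an arithmetic sequence.
i=0: S_0 = 4.37 + 4.65*0 = 4.37
i=1: S_1 = 4.37 + 4.65*1 = 9.02
i=2: S_2 = 4.37 + 4.65*2 = 13.67
i=3: S_3 = 4.37 + 4.65*3 = 18.32
i=4: S_4 = 4.37 + 4.65*4 = 22.97
i=5: S_5 = 4.37 + 4.65*5 = 27.62
The first 6 terms are: [4.37, 9.02, 13.67, 18.32, 22.97, 27.62]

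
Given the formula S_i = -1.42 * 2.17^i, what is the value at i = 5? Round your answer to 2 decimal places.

S_5 = -1.42 * 2.17^5 ≈ -1.42 * 48.117 ≈ -68.33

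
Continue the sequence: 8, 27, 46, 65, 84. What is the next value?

Differences: 27 - 8 = 19
This is an arithmetic sequence with common difference d = 19.
Next term = 84 + 19 = 103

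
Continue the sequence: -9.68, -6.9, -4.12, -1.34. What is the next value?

Differences: -6.9 - -9.68 = 2.78
This is an arithmetic sequence with common difference d = 2.78.
Next term = -1.34 + 2.78 = 1.44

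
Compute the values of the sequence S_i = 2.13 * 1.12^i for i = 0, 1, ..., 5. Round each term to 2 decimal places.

This is a geometric sequence.
i=0: S_0 = 2.13 * 1.12^0 = 2.13
i=1: S_1 = 2.13 * 1.12^1 ≈ 2.39
i=2: S_2 = 2.13 * 1.12^2 ≈ 2.67
i=3: S_3 = 2.13 * 1.12^3 ≈ 2.99
i=4: S_4 = 2.13 * 1.12^4 ≈ 3.35
i=5: S_5 = 2.13 * 1.12^5 ≈ 3.75
The first 6 terms are: [2.13, 2.39, 2.67, 2.99, 3.35, 3.75]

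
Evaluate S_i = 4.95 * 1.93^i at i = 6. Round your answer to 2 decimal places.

S_6 = 4.95 * 1.93^6 ≈ 4.95 * 51.6825 ≈ 255.83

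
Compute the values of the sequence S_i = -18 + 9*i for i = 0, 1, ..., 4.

This is an arithmetic sequence.
i=0: S_0 = -18 + 9*0 = -18
i=1: S_1 = -18 + 9*1 = -9
i=2: S_2 = -18 + 9*2 = 0
i=3: S_3 = -18 + 9*3 = 9
i=4: S_4 = -18 + 9*4 = 18
The first 5 terms are: [-18, -9, 0, 9, 18]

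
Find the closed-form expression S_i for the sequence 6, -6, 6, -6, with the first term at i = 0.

Check ratios: -6 / 6 = -1.0
Common ratio r = -1.
First term a = 6.
Formula: S_i = 6 * (-1)^i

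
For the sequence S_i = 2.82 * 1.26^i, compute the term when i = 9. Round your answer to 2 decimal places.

S_9 = 2.82 * 1.26^9 ≈ 2.82 * 8.0045 ≈ 22.57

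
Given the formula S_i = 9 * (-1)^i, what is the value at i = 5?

S_5 = 9 * (-1)^5 = 9 * -1 = -9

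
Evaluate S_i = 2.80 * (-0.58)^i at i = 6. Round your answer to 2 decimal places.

S_6 = 2.8 * (-0.58)^6 ≈ 2.8 * 0.0381 ≈ 0.11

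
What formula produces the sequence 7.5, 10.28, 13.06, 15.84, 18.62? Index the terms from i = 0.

Check differences: 10.28 - 7.5 = 2.78
13.06 - 10.28 = 2.78
Common difference d = 2.78.
First term a = 7.5.
Formula: S_i = 7.50 + 2.78*i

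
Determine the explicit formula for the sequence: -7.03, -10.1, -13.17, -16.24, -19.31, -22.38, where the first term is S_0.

Check differences: -10.1 - -7.03 = -3.07
-13.17 - -10.1 = -3.07
Common difference d = -3.07.
First term a = -7.03.
Formula: S_i = -7.03 - 3.07*i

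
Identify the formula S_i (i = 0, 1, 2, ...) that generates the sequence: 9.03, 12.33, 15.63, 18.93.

Check differences: 12.33 - 9.03 = 3.3
15.63 - 12.33 = 3.3
Common difference d = 3.3.
First term a = 9.03.
Formula: S_i = 9.03 + 3.30*i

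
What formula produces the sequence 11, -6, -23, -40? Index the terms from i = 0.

Check differences: -6 - 11 = -17
-23 - -6 = -17
Common difference d = -17.
First term a = 11.
Formula: S_i = 11 - 17*i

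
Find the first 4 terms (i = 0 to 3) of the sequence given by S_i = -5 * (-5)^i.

This is a geometric sequence.
i=0: S_0 = -5 * (-5)^0 = -5
i=1: S_1 = -5 * (-5)^1 = 25
i=2: S_2 = -5 * (-5)^2 = -125
i=3: S_3 = -5 * (-5)^3 = 625
The first 4 terms are: [-5, 25, -125, 625]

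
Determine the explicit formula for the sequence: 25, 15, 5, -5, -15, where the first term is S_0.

Check differences: 15 - 25 = -10
5 - 15 = -10
Common difference d = -10.
First term a = 25.
Formula: S_i = 25 - 10*i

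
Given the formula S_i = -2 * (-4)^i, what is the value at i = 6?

S_6 = -2 * (-4)^6 = -2 * 4096 = -8192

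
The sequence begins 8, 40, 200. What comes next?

Ratios: 40 / 8 = 5.0
This is a geometric sequence with common ratio r = 5.
Next term = 200 * 5 = 1000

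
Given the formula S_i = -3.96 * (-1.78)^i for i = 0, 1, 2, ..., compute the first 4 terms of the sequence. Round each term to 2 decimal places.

This is a geometric sequence.
i=0: S_0 = -3.96 * (-1.78)^0 = -3.96
i=1: S_1 = -3.96 * (-1.78)^1 ≈ 7.05
i=2: S_2 = -3.96 * (-1.78)^2 ≈ -12.55
i=3: S_3 = -3.96 * (-1.78)^3 ≈ 22.33
The first 4 terms are: [-3.96, 7.05, -12.55, 22.33]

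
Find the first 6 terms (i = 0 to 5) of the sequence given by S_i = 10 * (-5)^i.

This is a geometric sequence.
i=0: S_0 = 10 * (-5)^0 = 10
i=1: S_1 = 10 * (-5)^1 = -50
i=2: S_2 = 10 * (-5)^2 = 250
i=3: S_3 = 10 * (-5)^3 = -1250
i=4: S_4 = 10 * (-5)^4 = 6250
i=5: S_5 = 10 * (-5)^5 = -31250
The first 6 terms are: [10, -50, 250, -1250, 6250, -31250]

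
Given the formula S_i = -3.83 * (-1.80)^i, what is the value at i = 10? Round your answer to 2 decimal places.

S_10 = -3.83 * (-1.8)^10 ≈ -3.83 * 357.0467 ≈ -1367.49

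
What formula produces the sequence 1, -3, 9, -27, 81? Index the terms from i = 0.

Check ratios: -3 / 1 = -3.0
Common ratio r = -3.
First term a = 1.
Formula: S_i = 1 * (-3)^i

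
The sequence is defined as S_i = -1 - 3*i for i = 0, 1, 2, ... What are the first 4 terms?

This is an arithmetic sequence.
i=0: S_0 = -1 + -3*0 = -1
i=1: S_1 = -1 + -3*1 = -4
i=2: S_2 = -1 + -3*2 = -7
i=3: S_3 = -1 + -3*3 = -10
The first 4 terms are: [-1, -4, -7, -10]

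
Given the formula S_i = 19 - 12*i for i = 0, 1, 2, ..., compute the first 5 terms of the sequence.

This is an arithmetic sequence.
i=0: S_0 = 19 + -12*0 = 19
i=1: S_1 = 19 + -12*1 = 7
i=2: S_2 = 19 + -12*2 = -5
i=3: S_3 = 19 + -12*3 = -17
i=4: S_4 = 19 + -12*4 = -29
The first 5 terms are: [19, 7, -5, -17, -29]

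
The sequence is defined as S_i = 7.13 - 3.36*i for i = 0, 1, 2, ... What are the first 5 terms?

This is an arithmetic sequence.
i=0: S_0 = 7.13 + -3.36*0 = 7.13
i=1: S_1 = 7.13 + -3.36*1 = 3.77
i=2: S_2 = 7.13 + -3.36*2 = 0.41
i=3: S_3 = 7.13 + -3.36*3 = -2.95
i=4: S_4 = 7.13 + -3.36*4 = -6.31
The first 5 terms are: [7.13, 3.77, 0.41, -2.95, -6.31]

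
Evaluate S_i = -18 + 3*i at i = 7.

S_7 = -18 + 3*7 = -18 + 21 = 3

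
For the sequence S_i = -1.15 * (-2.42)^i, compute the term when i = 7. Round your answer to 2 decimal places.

S_7 = -1.15 * (-2.42)^7 ≈ -1.15 * -486.0798 ≈ 558.99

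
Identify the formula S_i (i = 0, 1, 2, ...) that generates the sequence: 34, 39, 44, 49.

Check differences: 39 - 34 = 5
44 - 39 = 5
Common difference d = 5.
First term a = 34.
Formula: S_i = 34 + 5*i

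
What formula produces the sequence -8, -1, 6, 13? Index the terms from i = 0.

Check differences: -1 - -8 = 7
6 - -1 = 7
Common difference d = 7.
First term a = -8.
Formula: S_i = -8 + 7*i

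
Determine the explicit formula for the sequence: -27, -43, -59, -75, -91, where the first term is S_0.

Check differences: -43 - -27 = -16
-59 - -43 = -16
Common difference d = -16.
First term a = -27.
Formula: S_i = -27 - 16*i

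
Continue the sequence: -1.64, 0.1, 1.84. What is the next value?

Differences: 0.1 - -1.64 = 1.74
This is an arithmetic sequence with common difference d = 1.74.
Next term = 1.84 + 1.74 = 3.58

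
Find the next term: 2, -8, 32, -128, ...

Ratios: -8 / 2 = -4.0
This is a geometric sequence with common ratio r = -4.
Next term = -128 * -4 = 512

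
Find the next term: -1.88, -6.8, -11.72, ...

Differences: -6.8 - -1.88 = -4.92
This is an arithmetic sequence with common difference d = -4.92.
Next term = -11.72 + -4.92 = -16.64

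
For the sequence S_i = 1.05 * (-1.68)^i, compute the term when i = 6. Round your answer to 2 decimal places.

S_6 = 1.05 * (-1.68)^6 ≈ 1.05 * 22.4831 ≈ 23.61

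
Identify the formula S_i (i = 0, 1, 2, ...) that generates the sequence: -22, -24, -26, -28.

Check differences: -24 - -22 = -2
-26 - -24 = -2
Common difference d = -2.
First term a = -22.
Formula: S_i = -22 - 2*i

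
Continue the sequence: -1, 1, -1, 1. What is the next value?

Ratios: 1 / -1 = -1.0
This is a geometric sequence with common ratio r = -1.
Next term = 1 * -1 = -1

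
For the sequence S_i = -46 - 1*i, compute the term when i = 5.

S_5 = -46 + -1*5 = -46 + -5 = -51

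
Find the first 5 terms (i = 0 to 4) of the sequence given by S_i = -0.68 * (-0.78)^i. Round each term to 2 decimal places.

This is a geometric sequence.
i=0: S_0 = -0.68 * (-0.78)^0 = -0.68
i=1: S_1 = -0.68 * (-0.78)^1 ≈ 0.53
i=2: S_2 = -0.68 * (-0.78)^2 ≈ -0.41
i=3: S_3 = -0.68 * (-0.78)^3 ≈ 0.32
i=4: S_4 = -0.68 * (-0.78)^4 ≈ -0.25
The first 5 terms are: [-0.68, 0.53, -0.41, 0.32, -0.25]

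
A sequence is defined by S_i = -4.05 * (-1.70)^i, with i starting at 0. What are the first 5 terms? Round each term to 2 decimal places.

This is a geometric sequence.
i=0: S_0 = -4.05 * (-1.7)^0 = -4.05
i=1: S_1 = -4.05 * (-1.7)^1 ≈ 6.89
i=2: S_2 = -4.05 * (-1.7)^2 ≈ -11.7
i=3: S_3 = -4.05 * (-1.7)^3 ≈ 19.9
i=4: S_4 = -4.05 * (-1.7)^4 ≈ -33.83
The first 5 terms are: [-4.05, 6.89, -11.7, 19.9, -33.83]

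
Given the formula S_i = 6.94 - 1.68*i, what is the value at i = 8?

S_8 = 6.94 + -1.68*8 = 6.94 + -13.44 = -6.5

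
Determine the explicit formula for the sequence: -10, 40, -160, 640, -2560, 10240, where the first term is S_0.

Check ratios: 40 / -10 = -4.0
Common ratio r = -4.
First term a = -10.
Formula: S_i = -10 * (-4)^i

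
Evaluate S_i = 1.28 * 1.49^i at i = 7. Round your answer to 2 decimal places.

S_7 = 1.28 * 1.49^7 ≈ 1.28 * 16.3044 ≈ 20.87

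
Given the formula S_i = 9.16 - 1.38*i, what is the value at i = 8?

S_8 = 9.16 + -1.38*8 = 9.16 + -11.04 = -1.88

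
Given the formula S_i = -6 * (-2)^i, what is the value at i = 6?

S_6 = -6 * (-2)^6 = -6 * 64 = -384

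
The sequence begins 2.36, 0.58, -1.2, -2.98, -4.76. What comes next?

Differences: 0.58 - 2.36 = -1.78
This is an arithmetic sequence with common difference d = -1.78.
Next term = -4.76 + -1.78 = -6.54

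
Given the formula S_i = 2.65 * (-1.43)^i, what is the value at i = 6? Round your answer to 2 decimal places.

S_6 = 2.65 * (-1.43)^6 ≈ 2.65 * 8.551 ≈ 22.66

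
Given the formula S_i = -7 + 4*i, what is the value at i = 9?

S_9 = -7 + 4*9 = -7 + 36 = 29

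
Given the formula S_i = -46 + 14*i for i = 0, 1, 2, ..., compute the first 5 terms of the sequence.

This is an arithmetic sequence.
i=0: S_0 = -46 + 14*0 = -46
i=1: S_1 = -46 + 14*1 = -32
i=2: S_2 = -46 + 14*2 = -18
i=3: S_3 = -46 + 14*3 = -4
i=4: S_4 = -46 + 14*4 = 10
The first 5 terms are: [-46, -32, -18, -4, 10]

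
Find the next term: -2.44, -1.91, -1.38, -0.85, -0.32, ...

Differences: -1.91 - -2.44 = 0.53
This is an arithmetic sequence with common difference d = 0.53.
Next term = -0.32 + 0.53 = 0.21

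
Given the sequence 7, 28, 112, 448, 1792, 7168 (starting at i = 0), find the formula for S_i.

Check ratios: 28 / 7 = 4.0
Common ratio r = 4.
First term a = 7.
Formula: S_i = 7 * 4^i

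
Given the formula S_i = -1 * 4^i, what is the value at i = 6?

S_6 = -1 * 4^6 = -1 * 4096 = -4096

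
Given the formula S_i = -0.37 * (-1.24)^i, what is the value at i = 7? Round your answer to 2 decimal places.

S_7 = -0.37 * (-1.24)^7 ≈ -0.37 * -4.5077 ≈ 1.67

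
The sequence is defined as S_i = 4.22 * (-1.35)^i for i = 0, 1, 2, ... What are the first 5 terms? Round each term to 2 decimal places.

This is a geometric sequence.
i=0: S_0 = 4.22 * (-1.35)^0 = 4.22
i=1: S_1 = 4.22 * (-1.35)^1 ≈ -5.7
i=2: S_2 = 4.22 * (-1.35)^2 ≈ 7.69
i=3: S_3 = 4.22 * (-1.35)^3 ≈ -10.38
i=4: S_4 = 4.22 * (-1.35)^4 ≈ 14.02
The first 5 terms are: [4.22, -5.7, 7.69, -10.38, 14.02]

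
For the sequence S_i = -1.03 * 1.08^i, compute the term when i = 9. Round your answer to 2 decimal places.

S_9 = -1.03 * 1.08^9 ≈ -1.03 * 1.999 ≈ -2.06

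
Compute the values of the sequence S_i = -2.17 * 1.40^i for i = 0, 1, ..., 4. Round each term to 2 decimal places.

This is a geometric sequence.
i=0: S_0 = -2.17 * 1.4^0 = -2.17
i=1: S_1 = -2.17 * 1.4^1 ≈ -3.04
i=2: S_2 = -2.17 * 1.4^2 ≈ -4.25
i=3: S_3 = -2.17 * 1.4^3 ≈ -5.95
i=4: S_4 = -2.17 * 1.4^4 ≈ -8.34
The first 5 terms are: [-2.17, -3.04, -4.25, -5.95, -8.34]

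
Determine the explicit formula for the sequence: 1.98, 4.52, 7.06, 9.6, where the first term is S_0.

Check differences: 4.52 - 1.98 = 2.54
7.06 - 4.52 = 2.54
Common difference d = 2.54.
First term a = 1.98.
Formula: S_i = 1.98 + 2.54*i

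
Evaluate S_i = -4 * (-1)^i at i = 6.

S_6 = -4 * (-1)^6 = -4 * 1 = -4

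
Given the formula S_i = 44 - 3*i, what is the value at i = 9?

S_9 = 44 + -3*9 = 44 + -27 = 17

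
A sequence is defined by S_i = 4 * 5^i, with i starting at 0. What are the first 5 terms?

This is a geometric sequence.
i=0: S_0 = 4 * 5^0 = 4
i=1: S_1 = 4 * 5^1 = 20
i=2: S_2 = 4 * 5^2 = 100
i=3: S_3 = 4 * 5^3 = 500
i=4: S_4 = 4 * 5^4 = 2500
The first 5 terms are: [4, 20, 100, 500, 2500]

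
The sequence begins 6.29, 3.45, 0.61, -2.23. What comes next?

Differences: 3.45 - 6.29 = -2.84
This is an arithmetic sequence with common difference d = -2.84.
Next term = -2.23 + -2.84 = -5.07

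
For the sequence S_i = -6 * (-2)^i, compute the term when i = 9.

S_9 = -6 * (-2)^9 = -6 * -512 = 3072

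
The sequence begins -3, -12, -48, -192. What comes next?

Ratios: -12 / -3 = 4.0
This is a geometric sequence with common ratio r = 4.
Next term = -192 * 4 = -768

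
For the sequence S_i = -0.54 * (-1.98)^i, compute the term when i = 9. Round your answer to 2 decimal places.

S_9 = -0.54 * (-1.98)^9 ≈ -0.54 * -467.7208 ≈ 252.57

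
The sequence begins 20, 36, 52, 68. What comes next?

Differences: 36 - 20 = 16
This is an arithmetic sequence with common difference d = 16.
Next term = 68 + 16 = 84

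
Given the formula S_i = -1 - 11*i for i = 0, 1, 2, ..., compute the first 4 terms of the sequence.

This is an arithmetic sequence.
i=0: S_0 = -1 + -11*0 = -1
i=1: S_1 = -1 + -11*1 = -12
i=2: S_2 = -1 + -11*2 = -23
i=3: S_3 = -1 + -11*3 = -34
The first 4 terms are: [-1, -12, -23, -34]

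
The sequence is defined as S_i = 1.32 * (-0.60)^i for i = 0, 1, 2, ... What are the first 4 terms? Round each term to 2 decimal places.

This is a geometric sequence.
i=0: S_0 = 1.32 * (-0.6)^0 = 1.32
i=1: S_1 = 1.32 * (-0.6)^1 ≈ -0.79
i=2: S_2 = 1.32 * (-0.6)^2 ≈ 0.48
i=3: S_3 = 1.32 * (-0.6)^3 ≈ -0.29
The first 4 terms are: [1.32, -0.79, 0.48, -0.29]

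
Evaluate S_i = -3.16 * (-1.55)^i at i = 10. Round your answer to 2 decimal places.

S_10 = -3.16 * (-1.55)^10 ≈ -3.16 * 80.0418 ≈ -252.93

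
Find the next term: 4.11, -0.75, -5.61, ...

Differences: -0.75 - 4.11 = -4.86
This is an arithmetic sequence with common difference d = -4.86.
Next term = -5.61 + -4.86 = -10.47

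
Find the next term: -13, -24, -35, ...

Differences: -24 - -13 = -11
This is an arithmetic sequence with common difference d = -11.
Next term = -35 + -11 = -46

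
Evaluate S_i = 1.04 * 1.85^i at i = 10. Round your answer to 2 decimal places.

S_10 = 1.04 * 1.85^10 ≈ 1.04 * 469.5883 ≈ 488.37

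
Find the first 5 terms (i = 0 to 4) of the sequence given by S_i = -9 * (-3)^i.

This is a geometric sequence.
i=0: S_0 = -9 * (-3)^0 = -9
i=1: S_1 = -9 * (-3)^1 = 27
i=2: S_2 = -9 * (-3)^2 = -81
i=3: S_3 = -9 * (-3)^3 = 243
i=4: S_4 = -9 * (-3)^4 = -729
The first 5 terms are: [-9, 27, -81, 243, -729]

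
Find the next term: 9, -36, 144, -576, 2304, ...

Ratios: -36 / 9 = -4.0
This is a geometric sequence with common ratio r = -4.
Next term = 2304 * -4 = -9216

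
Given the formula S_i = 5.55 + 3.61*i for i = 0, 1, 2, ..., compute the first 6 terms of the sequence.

This is an arithmetic sequence.
i=0: S_0 = 5.55 + 3.61*0 = 5.55
i=1: S_1 = 5.55 + 3.61*1 = 9.16
i=2: S_2 = 5.55 + 3.61*2 = 12.77
i=3: S_3 = 5.55 + 3.61*3 = 16.38
i=4: S_4 = 5.55 + 3.61*4 = 19.99
i=5: S_5 = 5.55 + 3.61*5 = 23.6
The first 6 terms are: [5.55, 9.16, 12.77, 16.38, 19.99, 23.6]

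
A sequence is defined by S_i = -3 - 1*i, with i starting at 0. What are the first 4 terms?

This is an arithmetic sequence.
i=0: S_0 = -3 + -1*0 = -3
i=1: S_1 = -3 + -1*1 = -4
i=2: S_2 = -3 + -1*2 = -5
i=3: S_3 = -3 + -1*3 = -6
The first 4 terms are: [-3, -4, -5, -6]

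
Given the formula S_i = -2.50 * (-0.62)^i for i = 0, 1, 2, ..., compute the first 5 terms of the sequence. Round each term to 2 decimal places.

This is a geometric sequence.
i=0: S_0 = -2.5 * (-0.62)^0 = -2.5
i=1: S_1 = -2.5 * (-0.62)^1 = 1.55
i=2: S_2 = -2.5 * (-0.62)^2 ≈ -0.96
i=3: S_3 = -2.5 * (-0.62)^3 ≈ 0.6
i=4: S_4 = -2.5 * (-0.62)^4 ≈ -0.37
The first 5 terms are: [-2.5, 1.55, -0.96, 0.6, -0.37]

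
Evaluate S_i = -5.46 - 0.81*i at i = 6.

S_6 = -5.46 + -0.81*6 = -5.46 + -4.86 = -10.32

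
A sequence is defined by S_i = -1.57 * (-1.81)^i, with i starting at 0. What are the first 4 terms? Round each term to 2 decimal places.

This is a geometric sequence.
i=0: S_0 = -1.57 * (-1.81)^0 = -1.57
i=1: S_1 = -1.57 * (-1.81)^1 ≈ 2.84
i=2: S_2 = -1.57 * (-1.81)^2 ≈ -5.14
i=3: S_3 = -1.57 * (-1.81)^3 ≈ 9.31
The first 4 terms are: [-1.57, 2.84, -5.14, 9.31]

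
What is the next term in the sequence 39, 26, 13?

Differences: 26 - 39 = -13
This is an arithmetic sequence with common difference d = -13.
Next term = 13 + -13 = 0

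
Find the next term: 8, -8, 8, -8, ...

Ratios: -8 / 8 = -1.0
This is a geometric sequence with common ratio r = -1.
Next term = -8 * -1 = 8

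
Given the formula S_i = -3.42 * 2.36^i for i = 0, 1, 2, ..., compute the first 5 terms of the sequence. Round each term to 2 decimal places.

This is a geometric sequence.
i=0: S_0 = -3.42 * 2.36^0 = -3.42
i=1: S_1 = -3.42 * 2.36^1 ≈ -8.07
i=2: S_2 = -3.42 * 2.36^2 ≈ -19.05
i=3: S_3 = -3.42 * 2.36^3 ≈ -44.95
i=4: S_4 = -3.42 * 2.36^4 ≈ -106.09
The first 5 terms are: [-3.42, -8.07, -19.05, -44.95, -106.09]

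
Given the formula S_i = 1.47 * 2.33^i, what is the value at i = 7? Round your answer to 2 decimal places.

S_7 = 1.47 * 2.33^7 ≈ 1.47 * 372.8133 ≈ 548.04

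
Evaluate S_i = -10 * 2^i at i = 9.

S_9 = -10 * 2^9 = -10 * 512 = -5120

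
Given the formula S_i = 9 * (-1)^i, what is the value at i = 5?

S_5 = 9 * (-1)^5 = 9 * -1 = -9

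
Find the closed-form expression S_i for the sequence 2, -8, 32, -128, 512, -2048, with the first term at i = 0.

Check ratios: -8 / 2 = -4.0
Common ratio r = -4.
First term a = 2.
Formula: S_i = 2 * (-4)^i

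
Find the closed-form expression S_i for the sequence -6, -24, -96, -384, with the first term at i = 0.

Check ratios: -24 / -6 = 4.0
Common ratio r = 4.
First term a = -6.
Formula: S_i = -6 * 4^i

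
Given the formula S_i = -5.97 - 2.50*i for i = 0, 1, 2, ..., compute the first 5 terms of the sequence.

This is an arithmetic sequence.
i=0: S_0 = -5.97 + -2.5*0 = -5.97
i=1: S_1 = -5.97 + -2.5*1 = -8.47
i=2: S_2 = -5.97 + -2.5*2 = -10.97
i=3: S_3 = -5.97 + -2.5*3 = -13.47
i=4: S_4 = -5.97 + -2.5*4 = -15.97
The first 5 terms are: [-5.97, -8.47, -10.97, -13.47, -15.97]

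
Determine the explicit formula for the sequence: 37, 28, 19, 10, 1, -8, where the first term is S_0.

Check differences: 28 - 37 = -9
19 - 28 = -9
Common difference d = -9.
First term a = 37.
Formula: S_i = 37 - 9*i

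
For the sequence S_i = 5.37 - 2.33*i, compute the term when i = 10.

S_10 = 5.37 + -2.33*10 = 5.37 + -23.3 = -17.93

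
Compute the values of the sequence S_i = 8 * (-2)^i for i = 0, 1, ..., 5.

This is a geometric sequence.
i=0: S_0 = 8 * (-2)^0 = 8
i=1: S_1 = 8 * (-2)^1 = -16
i=2: S_2 = 8 * (-2)^2 = 32
i=3: S_3 = 8 * (-2)^3 = -64
i=4: S_4 = 8 * (-2)^4 = 128
i=5: S_5 = 8 * (-2)^5 = -256
The first 6 terms are: [8, -16, 32, -64, 128, -256]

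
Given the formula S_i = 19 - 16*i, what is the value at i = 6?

S_6 = 19 + -16*6 = 19 + -96 = -77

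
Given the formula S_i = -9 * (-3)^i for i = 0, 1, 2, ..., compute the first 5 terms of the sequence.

This is a geometric sequence.
i=0: S_0 = -9 * (-3)^0 = -9
i=1: S_1 = -9 * (-3)^1 = 27
i=2: S_2 = -9 * (-3)^2 = -81
i=3: S_3 = -9 * (-3)^3 = 243
i=4: S_4 = -9 * (-3)^4 = -729
The first 5 terms are: [-9, 27, -81, 243, -729]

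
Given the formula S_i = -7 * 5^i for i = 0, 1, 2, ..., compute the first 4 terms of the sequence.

This is a geometric sequence.
i=0: S_0 = -7 * 5^0 = -7
i=1: S_1 = -7 * 5^1 = -35
i=2: S_2 = -7 * 5^2 = -175
i=3: S_3 = -7 * 5^3 = -875
The first 4 terms are: [-7, -35, -175, -875]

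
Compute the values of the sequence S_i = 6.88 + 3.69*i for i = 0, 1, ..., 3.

This is an arithmetic sequence.
i=0: S_0 = 6.88 + 3.69*0 = 6.88
i=1: S_1 = 6.88 + 3.69*1 = 10.57
i=2: S_2 = 6.88 + 3.69*2 = 14.26
i=3: S_3 = 6.88 + 3.69*3 = 17.95
The first 4 terms are: [6.88, 10.57, 14.26, 17.95]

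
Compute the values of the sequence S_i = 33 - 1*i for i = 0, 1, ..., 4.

This is an arithmetic sequence.
i=0: S_0 = 33 + -1*0 = 33
i=1: S_1 = 33 + -1*1 = 32
i=2: S_2 = 33 + -1*2 = 31
i=3: S_3 = 33 + -1*3 = 30
i=4: S_4 = 33 + -1*4 = 29
The first 5 terms are: [33, 32, 31, 30, 29]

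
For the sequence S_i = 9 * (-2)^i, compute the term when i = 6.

S_6 = 9 * (-2)^6 = 9 * 64 = 576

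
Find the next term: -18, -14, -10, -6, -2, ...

Differences: -14 - -18 = 4
This is an arithmetic sequence with common difference d = 4.
Next term = -2 + 4 = 2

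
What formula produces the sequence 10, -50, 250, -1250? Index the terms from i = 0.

Check ratios: -50 / 10 = -5.0
Common ratio r = -5.
First term a = 10.
Formula: S_i = 10 * (-5)^i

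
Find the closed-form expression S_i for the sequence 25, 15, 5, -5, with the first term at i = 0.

Check differences: 15 - 25 = -10
5 - 15 = -10
Common difference d = -10.
First term a = 25.
Formula: S_i = 25 - 10*i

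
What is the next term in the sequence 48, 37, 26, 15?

Differences: 37 - 48 = -11
This is an arithmetic sequence with common difference d = -11.
Next term = 15 + -11 = 4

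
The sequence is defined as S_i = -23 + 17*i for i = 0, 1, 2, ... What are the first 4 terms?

This is an arithmetic sequence.
i=0: S_0 = -23 + 17*0 = -23
i=1: S_1 = -23 + 17*1 = -6
i=2: S_2 = -23 + 17*2 = 11
i=3: S_3 = -23 + 17*3 = 28
The first 4 terms are: [-23, -6, 11, 28]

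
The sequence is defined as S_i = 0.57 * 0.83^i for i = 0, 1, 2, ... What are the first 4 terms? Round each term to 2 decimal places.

This is a geometric sequence.
i=0: S_0 = 0.57 * 0.83^0 = 0.57
i=1: S_1 = 0.57 * 0.83^1 ≈ 0.47
i=2: S_2 = 0.57 * 0.83^2 ≈ 0.39
i=3: S_3 = 0.57 * 0.83^3 ≈ 0.33
The first 4 terms are: [0.57, 0.47, 0.39, 0.33]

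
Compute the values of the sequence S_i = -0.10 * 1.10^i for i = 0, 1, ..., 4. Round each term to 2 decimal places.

This is a geometric sequence.
i=0: S_0 = -0.1 * 1.1^0 = -0.1
i=1: S_1 = -0.1 * 1.1^1 = -0.11
i=2: S_2 = -0.1 * 1.1^2 ≈ -0.12
i=3: S_3 = -0.1 * 1.1^3 ≈ -0.13
i=4: S_4 = -0.1 * 1.1^4 ≈ -0.15
The first 5 terms are: [-0.1, -0.11, -0.12, -0.13, -0.15]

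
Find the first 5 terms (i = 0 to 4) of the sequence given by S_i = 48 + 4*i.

This is an arithmetic sequence.
i=0: S_0 = 48 + 4*0 = 48
i=1: S_1 = 48 + 4*1 = 52
i=2: S_2 = 48 + 4*2 = 56
i=3: S_3 = 48 + 4*3 = 60
i=4: S_4 = 48 + 4*4 = 64
The first 5 terms are: [48, 52, 56, 60, 64]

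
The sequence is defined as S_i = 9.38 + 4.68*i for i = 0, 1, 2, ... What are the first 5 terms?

This is an arithmetic sequence.
i=0: S_0 = 9.38 + 4.68*0 = 9.38
i=1: S_1 = 9.38 + 4.68*1 = 14.06
i=2: S_2 = 9.38 + 4.68*2 = 18.74
i=3: S_3 = 9.38 + 4.68*3 = 23.42
i=4: S_4 = 9.38 + 4.68*4 = 28.1
The first 5 terms are: [9.38, 14.06, 18.74, 23.42, 28.1]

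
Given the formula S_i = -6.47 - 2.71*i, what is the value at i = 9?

S_9 = -6.47 + -2.71*9 = -6.47 + -24.39 = -30.86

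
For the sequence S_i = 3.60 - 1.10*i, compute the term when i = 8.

S_8 = 3.6 + -1.1*8 = 3.6 + -8.8 = -5.2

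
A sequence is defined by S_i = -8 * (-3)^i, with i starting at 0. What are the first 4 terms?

This is a geometric sequence.
i=0: S_0 = -8 * (-3)^0 = -8
i=1: S_1 = -8 * (-3)^1 = 24
i=2: S_2 = -8 * (-3)^2 = -72
i=3: S_3 = -8 * (-3)^3 = 216
The first 4 terms are: [-8, 24, -72, 216]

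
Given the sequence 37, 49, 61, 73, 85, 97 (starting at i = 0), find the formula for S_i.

Check differences: 49 - 37 = 12
61 - 49 = 12
Common difference d = 12.
First term a = 37.
Formula: S_i = 37 + 12*i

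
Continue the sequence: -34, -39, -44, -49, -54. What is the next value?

Differences: -39 - -34 = -5
This is an arithmetic sequence with common difference d = -5.
Next term = -54 + -5 = -59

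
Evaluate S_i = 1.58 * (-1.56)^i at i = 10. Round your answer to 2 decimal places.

S_10 = 1.58 * (-1.56)^10 ≈ 1.58 * 85.3583 ≈ 134.87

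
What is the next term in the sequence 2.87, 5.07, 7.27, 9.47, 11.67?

Differences: 5.07 - 2.87 = 2.2
This is an arithmetic sequence with common difference d = 2.2.
Next term = 11.67 + 2.2 = 13.87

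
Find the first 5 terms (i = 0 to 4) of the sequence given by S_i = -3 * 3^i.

This is a geometric sequence.
i=0: S_0 = -3 * 3^0 = -3
i=1: S_1 = -3 * 3^1 = -9
i=2: S_2 = -3 * 3^2 = -27
i=3: S_3 = -3 * 3^3 = -81
i=4: S_4 = -3 * 3^4 = -243
The first 5 terms are: [-3, -9, -27, -81, -243]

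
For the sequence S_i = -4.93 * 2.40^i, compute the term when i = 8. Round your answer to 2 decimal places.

S_8 = -4.93 * 2.4^8 ≈ -4.93 * 1100.7531 ≈ -5426.71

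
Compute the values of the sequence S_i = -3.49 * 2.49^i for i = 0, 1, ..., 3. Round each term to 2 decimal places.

This is a geometric sequence.
i=0: S_0 = -3.49 * 2.49^0 = -3.49
i=1: S_1 = -3.49 * 2.49^1 ≈ -8.69
i=2: S_2 = -3.49 * 2.49^2 ≈ -21.64
i=3: S_3 = -3.49 * 2.49^3 ≈ -53.88
The first 4 terms are: [-3.49, -8.69, -21.64, -53.88]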